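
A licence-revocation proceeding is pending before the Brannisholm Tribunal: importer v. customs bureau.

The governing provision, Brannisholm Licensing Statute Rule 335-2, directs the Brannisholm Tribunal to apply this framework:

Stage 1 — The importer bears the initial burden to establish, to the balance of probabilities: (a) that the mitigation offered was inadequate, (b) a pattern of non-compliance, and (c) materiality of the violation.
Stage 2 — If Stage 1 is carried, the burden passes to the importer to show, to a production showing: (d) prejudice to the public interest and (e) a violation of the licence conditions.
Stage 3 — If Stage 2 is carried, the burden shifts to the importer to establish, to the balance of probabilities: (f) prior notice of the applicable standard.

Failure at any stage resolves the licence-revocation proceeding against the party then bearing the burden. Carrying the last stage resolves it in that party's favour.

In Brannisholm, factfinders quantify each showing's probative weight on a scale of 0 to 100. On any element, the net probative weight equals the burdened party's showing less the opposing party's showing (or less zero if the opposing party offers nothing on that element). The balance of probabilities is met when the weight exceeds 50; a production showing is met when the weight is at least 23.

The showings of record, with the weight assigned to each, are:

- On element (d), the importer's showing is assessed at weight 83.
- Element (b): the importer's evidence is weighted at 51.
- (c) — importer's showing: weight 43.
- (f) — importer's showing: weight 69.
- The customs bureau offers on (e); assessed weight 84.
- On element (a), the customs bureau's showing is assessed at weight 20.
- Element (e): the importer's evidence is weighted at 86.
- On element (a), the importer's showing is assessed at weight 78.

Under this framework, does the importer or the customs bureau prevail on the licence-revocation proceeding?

customs bureau

Stage 1 — burden on importer; standard: the balance of probabilities (weight exceeds 50).
    (a): 78 − 20 = 58 > 50 [met]
    (b): 51 > 50 [met]
    (c): 43 ≤ 50 [not met]
  The importer does not carry Stage 1.
So the customs bureau prevails.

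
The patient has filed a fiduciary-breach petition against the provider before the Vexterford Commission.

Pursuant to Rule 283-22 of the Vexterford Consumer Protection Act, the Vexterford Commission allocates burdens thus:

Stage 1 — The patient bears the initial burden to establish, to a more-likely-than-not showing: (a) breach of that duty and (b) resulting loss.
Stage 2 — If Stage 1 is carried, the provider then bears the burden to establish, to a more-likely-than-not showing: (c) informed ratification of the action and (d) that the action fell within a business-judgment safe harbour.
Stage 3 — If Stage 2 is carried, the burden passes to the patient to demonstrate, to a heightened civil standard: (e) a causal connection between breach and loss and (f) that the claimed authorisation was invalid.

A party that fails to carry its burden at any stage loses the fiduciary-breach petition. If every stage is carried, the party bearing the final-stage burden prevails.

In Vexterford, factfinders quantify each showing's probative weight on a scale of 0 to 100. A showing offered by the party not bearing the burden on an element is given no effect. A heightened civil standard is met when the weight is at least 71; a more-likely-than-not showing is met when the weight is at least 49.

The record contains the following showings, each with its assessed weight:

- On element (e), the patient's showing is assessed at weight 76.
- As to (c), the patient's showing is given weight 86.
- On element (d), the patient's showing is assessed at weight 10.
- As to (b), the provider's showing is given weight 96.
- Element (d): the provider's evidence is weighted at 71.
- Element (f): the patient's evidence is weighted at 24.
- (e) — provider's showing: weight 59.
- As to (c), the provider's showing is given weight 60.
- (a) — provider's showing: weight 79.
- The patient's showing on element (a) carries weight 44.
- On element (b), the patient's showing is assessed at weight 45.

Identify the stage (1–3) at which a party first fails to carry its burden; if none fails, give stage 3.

stage 1

Stage 1 — burden on patient; standard: a more-likely-than-not showing (weight is at least 49).
    (a): 44 (provider's 79 disregarded) < 49 [not met]
    (b): 45 (provider's 96 disregarded) < 49 [not met]
  The patient does not carry Stage 1.
So the provider prevails.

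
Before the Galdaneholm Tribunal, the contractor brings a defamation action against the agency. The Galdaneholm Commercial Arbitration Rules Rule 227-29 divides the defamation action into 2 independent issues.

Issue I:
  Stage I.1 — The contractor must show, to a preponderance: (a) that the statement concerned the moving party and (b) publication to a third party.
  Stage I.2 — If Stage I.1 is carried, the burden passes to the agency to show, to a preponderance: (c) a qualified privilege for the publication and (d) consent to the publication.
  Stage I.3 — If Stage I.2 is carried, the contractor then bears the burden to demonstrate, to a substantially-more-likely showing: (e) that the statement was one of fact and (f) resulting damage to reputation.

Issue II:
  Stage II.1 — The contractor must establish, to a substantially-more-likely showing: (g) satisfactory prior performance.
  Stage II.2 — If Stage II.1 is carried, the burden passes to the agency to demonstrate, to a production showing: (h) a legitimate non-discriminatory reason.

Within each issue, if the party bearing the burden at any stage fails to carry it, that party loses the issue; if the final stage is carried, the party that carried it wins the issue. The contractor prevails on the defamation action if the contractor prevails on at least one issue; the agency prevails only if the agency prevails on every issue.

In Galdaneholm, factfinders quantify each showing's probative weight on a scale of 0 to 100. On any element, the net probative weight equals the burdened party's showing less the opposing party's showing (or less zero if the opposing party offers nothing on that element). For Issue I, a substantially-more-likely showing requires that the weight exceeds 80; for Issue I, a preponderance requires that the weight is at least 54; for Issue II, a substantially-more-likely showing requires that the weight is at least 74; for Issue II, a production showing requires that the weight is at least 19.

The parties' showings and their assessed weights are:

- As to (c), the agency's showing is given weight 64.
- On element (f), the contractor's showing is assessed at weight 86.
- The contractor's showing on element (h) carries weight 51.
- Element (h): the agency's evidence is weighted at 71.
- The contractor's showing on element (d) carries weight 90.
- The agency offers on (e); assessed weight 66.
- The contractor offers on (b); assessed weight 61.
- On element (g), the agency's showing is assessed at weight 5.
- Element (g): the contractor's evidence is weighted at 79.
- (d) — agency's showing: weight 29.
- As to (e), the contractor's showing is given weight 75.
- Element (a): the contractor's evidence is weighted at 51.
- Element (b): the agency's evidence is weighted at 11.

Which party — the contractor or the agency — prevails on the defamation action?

— Issue I —
At Stage I.1 the contractor must meet a preponderance (weight is at least 54): on (a) the weight is 51, which does not reach 54, so (a) does not meet the standard; on (b) the weight is 61 less the opposing 11 gives net 50, which does not reach 54, so (b) does not meet the standard.
  Stage I.1 not carried; the contractor fails its burden.
The analysis ends at Stage I.1; the agency prevails on this issue.
— Issue II —
At Stage II.1 the contractor must meet a substantially-more-likely showing (weight is at least 74): on (g) the weight is 79 less the opposing 5 gives net 74, which does reach 74, so (g) meets the standard.
  The contractor carries Stage II.1; the agency now bears the burden.
At Stage II.2 the agency must meet a production showing (weight is at least 19): on (h) the weight is 71 less the opposing 51 gives net 20, which does reach 19, so (h) meets the standard.
  Stage II.2 carried; the final stage is satisfied.
With every stage satisfied, the agency prevails on this issue.
Per-issue: Issue I → agency; Issue II → agency. The contractor must prevail on at least one issue; overall, the agency prevails.

agency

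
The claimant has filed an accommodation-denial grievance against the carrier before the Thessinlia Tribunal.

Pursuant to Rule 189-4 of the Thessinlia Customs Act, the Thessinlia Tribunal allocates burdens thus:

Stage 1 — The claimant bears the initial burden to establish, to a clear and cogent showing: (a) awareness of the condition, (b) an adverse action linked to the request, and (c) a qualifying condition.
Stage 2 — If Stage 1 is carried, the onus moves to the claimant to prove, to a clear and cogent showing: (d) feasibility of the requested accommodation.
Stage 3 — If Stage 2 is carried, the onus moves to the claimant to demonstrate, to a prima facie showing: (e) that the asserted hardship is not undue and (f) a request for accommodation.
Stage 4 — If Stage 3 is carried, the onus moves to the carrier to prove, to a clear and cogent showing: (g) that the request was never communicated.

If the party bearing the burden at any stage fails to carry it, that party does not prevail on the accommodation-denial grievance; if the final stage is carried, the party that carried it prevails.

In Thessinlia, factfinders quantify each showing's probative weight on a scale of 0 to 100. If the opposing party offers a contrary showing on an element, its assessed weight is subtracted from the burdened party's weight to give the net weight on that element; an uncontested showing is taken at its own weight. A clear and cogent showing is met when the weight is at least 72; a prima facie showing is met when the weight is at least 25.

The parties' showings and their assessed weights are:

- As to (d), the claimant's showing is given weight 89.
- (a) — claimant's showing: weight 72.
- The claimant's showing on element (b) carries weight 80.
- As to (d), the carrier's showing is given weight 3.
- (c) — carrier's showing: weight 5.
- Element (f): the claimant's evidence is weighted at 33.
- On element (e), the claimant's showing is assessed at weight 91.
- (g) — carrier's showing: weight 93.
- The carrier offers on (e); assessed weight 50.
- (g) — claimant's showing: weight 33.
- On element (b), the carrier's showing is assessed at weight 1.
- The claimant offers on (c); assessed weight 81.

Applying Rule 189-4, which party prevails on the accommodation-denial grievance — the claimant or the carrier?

claimant

Stage 1 — burden on claimant; standard: a clear and cogent showing (weight is at least 72).
    (a): 72 ≥ 72 [met]
    (b): 80 − 1 = 79 ≥ 72 [met]
    (c): 81 − 5 = 76 ≥ 72 [met]
  Stage 1 carried; the burden remains with the claimant.
Stage 2 — burden on claimant; standard: a clear and cogent showing (weight is at least 72).
    (d): 89 − 3 = 86 ≥ 72 [met]
  All elements met. The claimant retains the burden for Stage 3.
Stage 3 — burden on claimant; standard: a prima facie showing (weight is at least 25).
    (e): 91 − 50 = 41 ≥ 25 [met]
    (f): 33 ≥ 25 [met]
  Stage 3 is satisfied; the onus moves to the carrier.
Stage 4 — burden on carrier; standard: a clear and cogent showing (weight is at least 72).
    (g): 93 − 33 = 60 < 72 [not met]
  Stage 4 not carried; the carrier fails its burden.
The analysis ends at Stage 4; the claimant prevails.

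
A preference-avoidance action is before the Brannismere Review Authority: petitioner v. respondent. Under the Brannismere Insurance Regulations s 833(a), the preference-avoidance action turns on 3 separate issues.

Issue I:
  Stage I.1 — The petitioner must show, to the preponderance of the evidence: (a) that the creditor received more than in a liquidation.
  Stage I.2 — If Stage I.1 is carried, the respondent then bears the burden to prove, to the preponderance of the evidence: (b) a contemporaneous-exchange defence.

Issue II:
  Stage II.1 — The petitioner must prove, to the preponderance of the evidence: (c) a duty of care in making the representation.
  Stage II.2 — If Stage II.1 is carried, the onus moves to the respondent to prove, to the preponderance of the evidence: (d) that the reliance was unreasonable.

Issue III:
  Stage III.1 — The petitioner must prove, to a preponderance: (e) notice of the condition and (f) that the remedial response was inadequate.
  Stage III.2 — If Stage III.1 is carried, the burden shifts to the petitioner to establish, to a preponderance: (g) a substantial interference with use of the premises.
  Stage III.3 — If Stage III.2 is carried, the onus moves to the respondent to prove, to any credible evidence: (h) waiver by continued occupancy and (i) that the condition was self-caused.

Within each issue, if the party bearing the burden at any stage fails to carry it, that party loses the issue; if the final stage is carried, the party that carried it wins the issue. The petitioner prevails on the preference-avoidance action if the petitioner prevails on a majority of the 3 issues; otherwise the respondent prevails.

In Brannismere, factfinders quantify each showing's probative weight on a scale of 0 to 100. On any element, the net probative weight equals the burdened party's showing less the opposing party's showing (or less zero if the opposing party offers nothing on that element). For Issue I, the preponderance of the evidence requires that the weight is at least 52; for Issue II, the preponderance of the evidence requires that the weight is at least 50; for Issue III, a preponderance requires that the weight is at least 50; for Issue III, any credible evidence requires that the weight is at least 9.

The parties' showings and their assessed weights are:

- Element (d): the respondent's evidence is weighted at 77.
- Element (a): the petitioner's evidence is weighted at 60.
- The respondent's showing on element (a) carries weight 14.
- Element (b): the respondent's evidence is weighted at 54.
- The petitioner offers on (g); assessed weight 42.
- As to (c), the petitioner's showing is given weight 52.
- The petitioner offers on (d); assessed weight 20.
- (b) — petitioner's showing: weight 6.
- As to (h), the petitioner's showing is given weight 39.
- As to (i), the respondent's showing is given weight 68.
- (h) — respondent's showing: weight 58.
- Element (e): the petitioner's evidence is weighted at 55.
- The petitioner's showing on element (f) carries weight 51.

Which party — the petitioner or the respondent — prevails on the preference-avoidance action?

respondent

— Issue I —
Stage I.1 — burden on petitioner; standard: the preponderance of the evidence (weight is at least 52).
    (a): 60 − 14 = 46 < 52 [not met]
  The petitioner does not carry Stage I.1.
So the respondent prevails on this issue.
— Issue II —
At Stage II.1 the petitioner must meet the preponderance of the evidence (weight is at least 50): on (c) the weight is 52, which does reach 50, so (c) meets the standard.
  All elements met. The burden passes to the respondent.
At Stage II.2 the respondent must meet the preponderance of the evidence (weight is at least 50): on (d) the weight is 77 less the opposing 20 gives net 57, which does reach 50, so (d) meets the standard.
  Stage II.2 carried; the final stage is satisfied.
Every stage carried; the respondent prevails on this issue.
— Issue III —
Stage III.1 — burden on petitioner; standard: a preponderance (weight is at least 50).
    (e): 55 ≥ 50 [met]
    (f): 51 ≥ 50 [met]
  All elements met. The petitioner retains the burden for Stage III.2.
Stage III.2 — burden on petitioner; standard: a preponderance (weight is at least 50).
    (g): 42 < 50 [not met]
  Stage III.2 not carried; the petitioner fails its burden.
So the respondent prevails on this issue.
Per-issue: Issue I → respondent; Issue II → respondent; Issue III → respondent. The petitioner must prevail on a majority of issues; overall, the respondent prevails.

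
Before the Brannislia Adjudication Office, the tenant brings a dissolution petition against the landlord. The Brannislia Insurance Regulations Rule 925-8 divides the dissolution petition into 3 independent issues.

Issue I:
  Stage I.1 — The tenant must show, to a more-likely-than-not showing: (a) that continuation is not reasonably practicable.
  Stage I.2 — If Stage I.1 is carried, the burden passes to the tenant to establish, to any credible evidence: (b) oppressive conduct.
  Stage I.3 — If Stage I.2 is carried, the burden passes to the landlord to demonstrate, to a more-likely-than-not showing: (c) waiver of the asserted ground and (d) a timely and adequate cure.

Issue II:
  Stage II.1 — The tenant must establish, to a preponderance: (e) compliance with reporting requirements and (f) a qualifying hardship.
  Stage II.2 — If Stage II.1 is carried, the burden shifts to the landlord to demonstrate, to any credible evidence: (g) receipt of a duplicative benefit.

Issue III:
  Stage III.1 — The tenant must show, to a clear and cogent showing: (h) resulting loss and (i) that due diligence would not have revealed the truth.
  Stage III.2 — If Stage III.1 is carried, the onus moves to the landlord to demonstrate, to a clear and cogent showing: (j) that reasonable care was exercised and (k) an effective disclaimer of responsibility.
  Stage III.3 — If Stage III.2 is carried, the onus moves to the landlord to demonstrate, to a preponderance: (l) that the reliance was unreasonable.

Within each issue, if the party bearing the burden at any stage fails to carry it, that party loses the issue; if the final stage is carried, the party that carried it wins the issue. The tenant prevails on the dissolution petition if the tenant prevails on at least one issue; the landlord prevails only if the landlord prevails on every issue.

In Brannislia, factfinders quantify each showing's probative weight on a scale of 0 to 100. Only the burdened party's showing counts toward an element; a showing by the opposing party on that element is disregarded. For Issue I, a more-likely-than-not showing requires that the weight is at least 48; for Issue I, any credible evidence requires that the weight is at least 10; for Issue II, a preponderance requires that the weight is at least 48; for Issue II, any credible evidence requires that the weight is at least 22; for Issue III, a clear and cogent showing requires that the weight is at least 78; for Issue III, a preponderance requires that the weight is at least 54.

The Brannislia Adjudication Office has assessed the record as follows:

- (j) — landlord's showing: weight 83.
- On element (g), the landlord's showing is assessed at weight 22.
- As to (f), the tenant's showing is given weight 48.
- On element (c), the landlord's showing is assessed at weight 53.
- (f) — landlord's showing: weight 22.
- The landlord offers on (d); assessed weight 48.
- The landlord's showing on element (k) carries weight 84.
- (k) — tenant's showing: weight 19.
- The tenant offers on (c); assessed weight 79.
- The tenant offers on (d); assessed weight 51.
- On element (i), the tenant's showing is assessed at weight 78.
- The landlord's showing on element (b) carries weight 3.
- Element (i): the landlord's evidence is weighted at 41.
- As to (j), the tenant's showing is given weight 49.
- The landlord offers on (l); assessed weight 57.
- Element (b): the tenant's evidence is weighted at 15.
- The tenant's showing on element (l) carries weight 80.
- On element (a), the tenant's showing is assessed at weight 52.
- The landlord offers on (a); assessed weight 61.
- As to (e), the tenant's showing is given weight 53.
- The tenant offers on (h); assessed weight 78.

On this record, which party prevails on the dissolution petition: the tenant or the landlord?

— Issue I —
Stage I.1 (tenant, a more-likely-than-not showing, weight is at least 48): (a) 52 (landlord's 61 disregarded) ≥ 48 — meets.
  Stage I.1 carried; the burden remains with the tenant.
Stage I.2 (tenant, any credible evidence, weight is at least 10): (b) 15 (landlord's 3 disregarded) ≥ 10 — meets.
  Stage I.2 carried; the burden shifts to the landlord.
Stage I.3 (landlord, a more-likely-than-not showing, weight is at least 48): (c) 53 (tenant's 79 disregarded) ≥ 48 — meets; (d) 48 (tenant's 51 disregarded) ≥ 48 — meets.
  The landlord carries the last stage.
With every stage satisfied, the landlord prevails on this issue.
— Issue II —
Stage II.1 — burden on tenant; standard: a preponderance (weight is at least 48).
    (e): 53 ≥ 48 [met]
    (f): 48 (landlord's 22 disregarded) ≥ 48 [met]
  The tenant carries Stage II.1; the landlord now bears the burden.
Stage II.2 — burden on landlord; standard: any credible evidence (weight is at least 22).
    (g): 22 ≥ 22 [met]
  All elements met at the final stage.
All stages carried — the landlord prevails on this issue.
— Issue III —
At Stage III.1 the tenant must meet a clear and cogent showing (weight is at least 78): on (h) the weight is 78, which does reach 78, so (h) meets the standard; on (i) the weight is 78 (the landlord's 41 is given no effect), ≥ 78, so (i) meets the standard.
  Stage III.1 is satisfied; the onus moves to the landlord.
At Stage III.2 the landlord must meet a clear and cogent showing (weight is at least 78): on (j) the weight is 83 (the tenant's 49 is given no effect), which does reach 78, so (j) meets the standard; on (k) the weight is 84 (the tenant's 19 is given no effect), ≥ 78, so (k) meets the standard.
  All elements met. The landlord retains the burden for Stage III.3.
At Stage III.3 the landlord must meet a preponderance (weight is at least 54): on (l) the weight is 57 (the tenant's 80 is given no effect), ≥ 54, so (l) meets the standard.
  Stage III.3 carried; the final stage is satisfied.
Every stage carried; the landlord prevails on this issue.
Per-issue: Issue I → landlord; Issue II → landlord; Issue III → landlord. The tenant must prevail on at least one issue; overall, the landlord prevails.

landlord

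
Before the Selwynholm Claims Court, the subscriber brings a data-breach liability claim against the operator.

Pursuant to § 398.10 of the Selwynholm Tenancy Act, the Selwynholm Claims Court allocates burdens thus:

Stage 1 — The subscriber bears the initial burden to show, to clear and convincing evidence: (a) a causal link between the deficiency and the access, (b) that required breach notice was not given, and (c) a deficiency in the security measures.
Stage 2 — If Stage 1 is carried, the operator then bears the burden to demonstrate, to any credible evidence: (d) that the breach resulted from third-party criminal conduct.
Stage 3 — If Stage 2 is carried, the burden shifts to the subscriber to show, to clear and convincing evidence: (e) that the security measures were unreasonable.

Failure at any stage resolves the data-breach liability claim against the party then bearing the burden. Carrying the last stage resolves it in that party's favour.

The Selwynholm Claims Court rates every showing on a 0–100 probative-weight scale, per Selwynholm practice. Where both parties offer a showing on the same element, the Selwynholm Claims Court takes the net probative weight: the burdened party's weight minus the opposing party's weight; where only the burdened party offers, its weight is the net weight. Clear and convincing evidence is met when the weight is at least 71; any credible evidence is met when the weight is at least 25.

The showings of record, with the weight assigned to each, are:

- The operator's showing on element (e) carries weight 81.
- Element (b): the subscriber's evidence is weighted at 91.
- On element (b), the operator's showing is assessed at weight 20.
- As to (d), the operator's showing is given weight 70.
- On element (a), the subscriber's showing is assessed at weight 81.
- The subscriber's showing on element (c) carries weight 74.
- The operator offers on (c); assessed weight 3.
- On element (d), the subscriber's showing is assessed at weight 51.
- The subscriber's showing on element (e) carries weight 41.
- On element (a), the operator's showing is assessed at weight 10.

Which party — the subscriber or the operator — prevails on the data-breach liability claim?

Stage 1 — burden on subscriber; standard: clear and convincing evidence (weight is at least 71).
    (a): 81 − 10 = 71 ≥ 71 [met]
    (b): 91 − 20 = 71 ≥ 71 [met]
    (c): 74 − 3 = 71 ≥ 71 [met]
  Stage 1 is satisfied; the onus moves to the operator.
Stage 2 — burden on operator; standard: any credible evidence (weight is at least 25).
    (d): 70 − 51 = 19 < 25 [not met]
  The operator does not carry Stage 2.
The analysis ends at Stage 2; the subscriber prevails.

subscriber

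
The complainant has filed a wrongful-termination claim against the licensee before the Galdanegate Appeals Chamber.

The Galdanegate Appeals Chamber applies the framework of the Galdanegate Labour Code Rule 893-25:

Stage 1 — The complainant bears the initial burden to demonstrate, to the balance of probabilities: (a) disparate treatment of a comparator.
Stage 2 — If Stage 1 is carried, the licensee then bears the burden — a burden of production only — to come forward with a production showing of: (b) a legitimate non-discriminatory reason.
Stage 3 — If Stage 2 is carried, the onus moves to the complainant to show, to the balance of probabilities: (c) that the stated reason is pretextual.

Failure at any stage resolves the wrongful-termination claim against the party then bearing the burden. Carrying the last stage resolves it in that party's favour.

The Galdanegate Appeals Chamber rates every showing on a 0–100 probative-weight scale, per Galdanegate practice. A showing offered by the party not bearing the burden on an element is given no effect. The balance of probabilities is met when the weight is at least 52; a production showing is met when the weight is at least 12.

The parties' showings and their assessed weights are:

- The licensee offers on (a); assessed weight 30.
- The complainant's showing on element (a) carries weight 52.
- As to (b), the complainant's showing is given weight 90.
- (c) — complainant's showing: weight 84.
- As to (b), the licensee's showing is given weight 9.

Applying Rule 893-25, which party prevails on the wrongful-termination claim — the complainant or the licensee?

complainant

At Stage 1 the complainant must meet the balance of probabilities (weight is at least 52): on (a) the weight is 52 (the licensee's 30 is given no effect), which does reach 52, so (a) meets the standard.
  All elements met. The burden passes to the licensee.
At Stage 2 the licensee must meet a production showing (weight is at least 12): on (b) the weight is 9 (the complainant's 90 is given no effect), < 12, so (b) does not meet the standard.
  Stage 2 not carried; the licensee fails its burden.
The complainant prevails.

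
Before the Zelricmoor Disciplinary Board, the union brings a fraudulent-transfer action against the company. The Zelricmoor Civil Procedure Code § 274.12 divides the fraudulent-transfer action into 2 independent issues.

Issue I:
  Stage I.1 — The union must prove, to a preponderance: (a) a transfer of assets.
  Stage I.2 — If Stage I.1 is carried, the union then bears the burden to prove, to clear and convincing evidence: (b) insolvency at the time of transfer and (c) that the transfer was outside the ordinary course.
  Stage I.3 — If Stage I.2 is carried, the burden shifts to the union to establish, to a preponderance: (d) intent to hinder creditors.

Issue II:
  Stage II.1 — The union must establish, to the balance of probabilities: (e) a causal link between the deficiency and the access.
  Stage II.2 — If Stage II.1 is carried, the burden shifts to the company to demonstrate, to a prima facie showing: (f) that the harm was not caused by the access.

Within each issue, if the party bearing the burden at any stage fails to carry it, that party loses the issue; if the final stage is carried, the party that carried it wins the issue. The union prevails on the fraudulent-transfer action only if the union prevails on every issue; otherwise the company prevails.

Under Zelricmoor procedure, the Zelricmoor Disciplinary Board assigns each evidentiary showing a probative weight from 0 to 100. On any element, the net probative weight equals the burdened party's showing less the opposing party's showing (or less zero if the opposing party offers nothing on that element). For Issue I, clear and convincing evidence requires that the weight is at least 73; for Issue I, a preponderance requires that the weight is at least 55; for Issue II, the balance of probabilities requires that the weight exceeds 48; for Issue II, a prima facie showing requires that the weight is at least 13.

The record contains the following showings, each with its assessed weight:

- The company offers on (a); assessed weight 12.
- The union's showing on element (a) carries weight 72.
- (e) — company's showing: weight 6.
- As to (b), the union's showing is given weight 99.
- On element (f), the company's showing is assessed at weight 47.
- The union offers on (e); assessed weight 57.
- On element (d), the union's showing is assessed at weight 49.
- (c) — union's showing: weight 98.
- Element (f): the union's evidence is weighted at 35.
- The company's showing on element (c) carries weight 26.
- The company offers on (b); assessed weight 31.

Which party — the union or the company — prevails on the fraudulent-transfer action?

— Issue I —
Stage I.1 (union, a preponderance, weight is at least 55): (a) net 72−12=60 ≥ 55 — meets.
  Stage I.1 is satisfied; the union continues to bear the burden.
Stage I.2 (union, clear and convincing evidence, weight is at least 73): (b) net 99−31=68 < 73 — fails; (c) net 98−26=72 < 73 — fails.
  Stage I.2 not carried; the union fails its burden.
So the company prevails on this issue.
— Issue II —
Stage II.1 (union, the balance of probabilities, weight exceeds 48): (e) net 57−6=51 > 48 — meets.
  All elements met. The burden passes to the company.
Stage II.2 (company, a prima facie showing, weight is at least 13): (f) net 47−35=12 < 13 — fails.
  Not every element is met, so the company fails to carry Stage II.2.
The analysis ends at Stage II.2; the union prevails on this issue.
Per-issue: Issue I → company; Issue II → union. The union must prevail on every issue; overall, the company prevails.

company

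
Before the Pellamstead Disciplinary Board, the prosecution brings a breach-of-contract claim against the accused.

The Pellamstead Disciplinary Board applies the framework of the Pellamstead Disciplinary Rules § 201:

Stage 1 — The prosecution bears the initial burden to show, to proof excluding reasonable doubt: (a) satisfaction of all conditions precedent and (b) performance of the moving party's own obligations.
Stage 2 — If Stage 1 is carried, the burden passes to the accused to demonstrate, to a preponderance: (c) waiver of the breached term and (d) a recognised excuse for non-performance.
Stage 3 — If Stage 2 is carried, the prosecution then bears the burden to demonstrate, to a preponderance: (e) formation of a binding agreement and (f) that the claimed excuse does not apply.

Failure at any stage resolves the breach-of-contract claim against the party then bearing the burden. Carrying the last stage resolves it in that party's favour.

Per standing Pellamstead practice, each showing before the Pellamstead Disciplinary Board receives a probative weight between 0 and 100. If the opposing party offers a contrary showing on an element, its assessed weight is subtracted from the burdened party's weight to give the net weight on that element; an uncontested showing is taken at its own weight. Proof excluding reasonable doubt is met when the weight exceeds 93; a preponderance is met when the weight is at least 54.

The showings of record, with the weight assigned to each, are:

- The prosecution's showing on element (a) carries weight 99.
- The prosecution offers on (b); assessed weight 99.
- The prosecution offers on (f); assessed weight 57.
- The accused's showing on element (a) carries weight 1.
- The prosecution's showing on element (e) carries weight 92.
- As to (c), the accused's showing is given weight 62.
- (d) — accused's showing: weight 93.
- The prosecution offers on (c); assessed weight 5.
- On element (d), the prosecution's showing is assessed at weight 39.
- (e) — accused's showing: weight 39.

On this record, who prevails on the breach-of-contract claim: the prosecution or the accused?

accused

Stage 1 — burden on prosecution; standard: proof excluding reasonable doubt (weight exceeds 93).
    (a): 99 − 1 = 98 > 93 [met]
    (b): 99 > 93 [met]
  Stage 1 is satisfied; the onus moves to the accused.
Stage 2 — burden on accused; standard: a preponderance (weight is at least 54).
    (c): 62 − 5 = 57 ≥ 54 [met]
    (d): 93 − 39 = 54 ≥ 54 [met]
  Stage 2 carried; the burden shifts to the prosecution.
Stage 3 — burden on prosecution; standard: a preponderance (weight is at least 54).
    (e): 92 − 39 = 53 < 54 [not met]
    (f): 57 ≥ 54 [met]
  Not every element is met, so the prosecution fails to carry Stage 3.
So the accused prevails.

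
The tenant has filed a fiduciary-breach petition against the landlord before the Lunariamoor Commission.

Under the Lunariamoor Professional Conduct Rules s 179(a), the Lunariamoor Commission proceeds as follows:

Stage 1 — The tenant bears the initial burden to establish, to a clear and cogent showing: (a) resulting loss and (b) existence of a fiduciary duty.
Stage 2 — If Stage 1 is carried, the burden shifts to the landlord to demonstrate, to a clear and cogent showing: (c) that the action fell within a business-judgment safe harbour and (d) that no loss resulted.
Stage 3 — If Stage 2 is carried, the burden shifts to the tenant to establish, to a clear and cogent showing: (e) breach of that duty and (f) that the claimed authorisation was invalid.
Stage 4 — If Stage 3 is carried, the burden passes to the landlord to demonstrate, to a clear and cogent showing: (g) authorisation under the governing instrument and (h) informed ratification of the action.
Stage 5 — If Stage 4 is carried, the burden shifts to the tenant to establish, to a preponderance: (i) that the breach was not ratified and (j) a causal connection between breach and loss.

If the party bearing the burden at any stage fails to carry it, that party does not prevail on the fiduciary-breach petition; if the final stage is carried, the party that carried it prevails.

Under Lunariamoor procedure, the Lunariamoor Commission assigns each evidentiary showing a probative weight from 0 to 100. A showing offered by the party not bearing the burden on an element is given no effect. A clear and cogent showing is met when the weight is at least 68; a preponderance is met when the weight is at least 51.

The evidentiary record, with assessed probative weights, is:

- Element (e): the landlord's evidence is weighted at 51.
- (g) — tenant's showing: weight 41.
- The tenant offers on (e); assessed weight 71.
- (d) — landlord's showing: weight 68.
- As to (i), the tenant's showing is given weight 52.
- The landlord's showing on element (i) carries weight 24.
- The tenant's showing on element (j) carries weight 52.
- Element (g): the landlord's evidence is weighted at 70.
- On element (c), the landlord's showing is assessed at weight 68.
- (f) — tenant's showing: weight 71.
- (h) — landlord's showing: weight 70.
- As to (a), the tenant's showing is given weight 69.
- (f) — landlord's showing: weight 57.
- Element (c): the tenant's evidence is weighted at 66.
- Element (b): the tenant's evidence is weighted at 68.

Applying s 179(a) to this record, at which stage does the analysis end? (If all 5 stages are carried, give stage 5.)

stage 5

Stage 1 (tenant, a clear and cogent showing, weight is at least 68): (a) 69 ≥ 68 — meets; (b) 68 ≥ 68 — meets.
  All elements met. The burden passes to the landlord.
Stage 2 (landlord, a clear and cogent showing, weight is at least 68): (c) 68 (tenant's 66 disregarded) ≥ 68 — meets; (d) 68 ≥ 68 — meets.
  Stage 2 is satisfied; the onus moves to the tenant.
Stage 3 (tenant, a clear and cogent showing, weight is at least 68): (e) 71 (landlord's 51 disregarded) ≥ 68 — meets; (f) 71 (landlord's 57 disregarded) ≥ 68 — meets.
  All elements met. The burden passes to the landlord.
Stage 4 (landlord, a clear and cogent showing, weight is at least 68): (g) 70 (tenant's 41 disregarded) ≥ 68 — meets; (h) 70 ≥ 68 — meets.
  All elements met. The burden passes to the tenant.
Stage 5 (tenant, a preponderance, weight is at least 51): (i) 52 (landlord's 24 disregarded) ≥ 51 — meets; (j) 52 ≥ 51 — meets.
  Stage 5 carried; the final stage is satisfied.
All stages carried — the tenant prevails.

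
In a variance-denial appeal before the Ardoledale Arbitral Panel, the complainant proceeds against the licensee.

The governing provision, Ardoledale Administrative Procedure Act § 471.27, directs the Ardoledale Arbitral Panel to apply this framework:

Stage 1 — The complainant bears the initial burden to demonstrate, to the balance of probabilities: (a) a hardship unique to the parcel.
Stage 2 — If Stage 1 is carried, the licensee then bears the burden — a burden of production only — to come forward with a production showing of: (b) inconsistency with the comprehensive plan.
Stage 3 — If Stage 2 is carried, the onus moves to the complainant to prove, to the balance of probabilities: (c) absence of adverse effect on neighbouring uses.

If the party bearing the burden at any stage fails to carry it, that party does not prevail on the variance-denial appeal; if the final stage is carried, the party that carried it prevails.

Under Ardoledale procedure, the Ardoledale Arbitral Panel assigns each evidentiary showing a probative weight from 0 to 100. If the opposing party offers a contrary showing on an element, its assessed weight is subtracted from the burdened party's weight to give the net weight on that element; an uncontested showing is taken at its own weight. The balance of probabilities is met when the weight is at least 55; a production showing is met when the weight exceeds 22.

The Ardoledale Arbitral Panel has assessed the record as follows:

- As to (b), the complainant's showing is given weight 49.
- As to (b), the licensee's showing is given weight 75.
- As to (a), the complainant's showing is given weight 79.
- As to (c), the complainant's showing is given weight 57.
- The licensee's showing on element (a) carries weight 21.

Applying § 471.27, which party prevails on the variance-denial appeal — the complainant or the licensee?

complainant

Stage 1 — burden on complainant; standard: the balance of probabilities (weight is at least 55).
    (a): 79 − 21 = 58 ≥ 55 [met]
  Stage 1 is satisfied; the onus moves to the licensee.
Stage 2 — burden on licensee; standard: a production showing (weight exceeds 22).
    (b): 75 − 49 = 26 > 22 [met]
  Stage 2 is satisfied; the onus moves to the complainant.
Stage 3 — burden on complainant; standard: the balance of probabilities (weight is at least 55).
    (c): 57 ≥ 55 [met]
  All elements met at the final stage.
All stages carried — the complainant prevails.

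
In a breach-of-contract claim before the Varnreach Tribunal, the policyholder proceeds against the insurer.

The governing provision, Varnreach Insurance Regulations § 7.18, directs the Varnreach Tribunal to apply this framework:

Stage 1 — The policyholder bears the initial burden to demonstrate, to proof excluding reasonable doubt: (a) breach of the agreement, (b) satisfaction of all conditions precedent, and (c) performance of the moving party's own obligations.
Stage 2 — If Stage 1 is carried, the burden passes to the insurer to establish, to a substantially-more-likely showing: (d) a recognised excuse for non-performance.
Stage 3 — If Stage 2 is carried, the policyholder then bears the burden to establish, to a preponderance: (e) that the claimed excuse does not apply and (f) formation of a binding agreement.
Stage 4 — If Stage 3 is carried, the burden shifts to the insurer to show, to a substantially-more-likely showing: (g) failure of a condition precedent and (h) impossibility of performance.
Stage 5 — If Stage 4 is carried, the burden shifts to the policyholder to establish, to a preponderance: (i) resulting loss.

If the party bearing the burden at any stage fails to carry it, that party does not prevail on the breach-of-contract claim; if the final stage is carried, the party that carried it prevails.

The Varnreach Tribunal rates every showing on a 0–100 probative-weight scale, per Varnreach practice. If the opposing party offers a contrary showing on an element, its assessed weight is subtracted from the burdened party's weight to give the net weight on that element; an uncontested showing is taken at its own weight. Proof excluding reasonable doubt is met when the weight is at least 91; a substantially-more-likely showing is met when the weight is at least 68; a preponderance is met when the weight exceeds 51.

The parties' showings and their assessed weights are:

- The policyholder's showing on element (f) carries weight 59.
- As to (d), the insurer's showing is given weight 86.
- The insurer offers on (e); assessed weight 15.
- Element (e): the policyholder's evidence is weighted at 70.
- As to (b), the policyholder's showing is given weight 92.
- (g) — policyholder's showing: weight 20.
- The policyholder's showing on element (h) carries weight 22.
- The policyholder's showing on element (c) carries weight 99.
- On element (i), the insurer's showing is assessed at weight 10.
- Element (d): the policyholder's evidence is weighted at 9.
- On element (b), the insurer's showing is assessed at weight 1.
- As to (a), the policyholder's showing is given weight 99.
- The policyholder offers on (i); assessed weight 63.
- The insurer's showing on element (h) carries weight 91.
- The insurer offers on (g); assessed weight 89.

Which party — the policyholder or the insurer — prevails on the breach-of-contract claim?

policyholder

Stage 1 — burden on policyholder; standard: proof excluding reasonable doubt (weight is at least 91).
    (a): 99 ≥ 91 [met]
    (b): 92 − 1 = 91 ≥ 91 [met]
    (c): 99 ≥ 91 [met]
  The policyholder carries Stage 1; the insurer now bears the burden.
Stage 2 — burden on insurer; standard: a substantially-more-likely showing (weight is at least 68).
    (d): 86 − 9 = 77 ≥ 68 [met]
  Stage 2 is satisfied; the onus moves to the policyholder.
Stage 3 — burden on policyholder; standard: a preponderance (weight exceeds 51).
    (e): 70 − 15 = 55 > 51 [met]
    (f): 59 > 51 [met]
  Stage 3 is satisfied; the onus moves to the insurer.
Stage 4 — burden on insurer; standard: a substantially-more-likely showing (weight is at least 68).
    (g): 89 − 20 = 69 ≥ 68 [met]
    (h): 91 − 22 = 69 ≥ 68 [met]
  The insurer carries Stage 4; the policyholder now bears the burden.
Stage 5 — burden on policyholder; standard: a preponderance (weight exceeds 51).
    (i): 63 − 10 = 53 > 51 [met]
  The policyholder carries the last stage.
Every stage carried; the policyholder prevails.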